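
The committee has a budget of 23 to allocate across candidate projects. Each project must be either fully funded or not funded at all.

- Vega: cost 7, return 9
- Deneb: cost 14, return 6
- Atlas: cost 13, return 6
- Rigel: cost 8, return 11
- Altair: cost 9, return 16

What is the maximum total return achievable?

Allowing fractional choices, the relaxed optimum would be about 34.7, but projects are indivisible.
Vega + Altair: cost 7 + 9 = 16 ≤ 23, return 9 + 16 = 25.
Atlas + Altair: cost 13 + 9 = 22 ≤ 23, return 6 + 16 = 22.
Rigel + Altair: cost 8 + 9 = 17 ≤ 23, return 11 + 16 = 27.
Best is Rigel and Altair with total return 27.

27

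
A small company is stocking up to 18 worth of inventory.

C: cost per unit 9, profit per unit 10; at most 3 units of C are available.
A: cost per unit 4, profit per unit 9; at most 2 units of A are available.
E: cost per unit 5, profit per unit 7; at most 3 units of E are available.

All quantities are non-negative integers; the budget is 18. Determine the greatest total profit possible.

32

This is a bounded integer knapsack.
1×C and 2×A: cost 17 ≤ 18, profit 1·10 + 2·9 = 28.
2×A and 2×E: cost 18 ≤ 18, profit 2·9 + 2·7 = 32.
Best is 32.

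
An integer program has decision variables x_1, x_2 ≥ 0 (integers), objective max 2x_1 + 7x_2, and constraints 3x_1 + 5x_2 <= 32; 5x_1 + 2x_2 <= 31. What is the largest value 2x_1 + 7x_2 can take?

42

(x_1,x_2)=(0,6): 3·0+5·6=30≤32, 5·0+2·6=12≤31, objective 42.
(x_1,x_2)=(1,5): 3·1+5·5=28≤32, 5·1+2·5=15≤31, objective 37.
No feasible integer point exceeds 42.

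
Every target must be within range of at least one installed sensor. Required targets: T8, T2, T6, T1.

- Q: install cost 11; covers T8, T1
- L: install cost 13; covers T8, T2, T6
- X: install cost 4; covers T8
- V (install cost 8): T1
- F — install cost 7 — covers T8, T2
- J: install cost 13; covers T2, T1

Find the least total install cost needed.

21

Choose L and V: together they cover T8, T2, T6, T1 — every target.
Total install cost: 13 + 8 = 21.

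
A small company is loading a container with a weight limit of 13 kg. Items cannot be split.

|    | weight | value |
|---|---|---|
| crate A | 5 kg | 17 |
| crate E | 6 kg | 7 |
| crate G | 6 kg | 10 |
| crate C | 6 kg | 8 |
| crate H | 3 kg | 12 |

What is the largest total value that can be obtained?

29

Allowing fractional choices, the relaxed optimum would be about 37.3, but items are indivisible.
crate A + crate H: weight 5 + 3 = 8 ≤ 13, value 17 + 12 = 29.
crate A + crate G: weight 5 + 6 = 11 ≤ 13, value 17 + 10 = 27.
crate A + crate C: weight 5 + 6 = 11 ≤ 13, value 17 + 8 = 25.
Best is crate A and crate H with total value 29.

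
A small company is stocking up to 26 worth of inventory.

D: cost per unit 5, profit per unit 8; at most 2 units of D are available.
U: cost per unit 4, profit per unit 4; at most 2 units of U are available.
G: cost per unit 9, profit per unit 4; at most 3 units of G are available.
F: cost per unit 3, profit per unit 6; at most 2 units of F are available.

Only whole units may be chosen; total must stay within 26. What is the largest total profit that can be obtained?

36

Take 2×D, 2×U, and 2×F: cost 24 ≤ 26, profit 2·8 + 2·4 + 2·6 = 36.
F has the best ratio (6/3) and is taken to its limit of 2; remaining capacity is filled optimally with the others.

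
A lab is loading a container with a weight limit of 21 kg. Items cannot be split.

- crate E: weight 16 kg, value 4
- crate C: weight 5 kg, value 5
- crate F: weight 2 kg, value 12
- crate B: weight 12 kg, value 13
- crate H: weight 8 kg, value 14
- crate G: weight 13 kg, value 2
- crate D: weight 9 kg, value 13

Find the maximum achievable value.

39

This is an integer program with binary decision variables.
Allowing fractional choices, the relaxed optimum would be about 41.2, but items are indivisible.
crate C + crate F + crate H: weight 5 + 2 + 8 = 15 ≤ 21, value 5 + 12 + 14 = 31.
crate C + crate F + crate D: weight 5 + 2 + 9 = 16 ≤ 21, value 5 + 12 + 13 = 30.
crate F + crate H + crate D: weight 2 + 8 + 9 = 19 ≤ 21, value 12 + 14 + 13 = 39.
Best is crate F, crate H, and crate D with total value 39.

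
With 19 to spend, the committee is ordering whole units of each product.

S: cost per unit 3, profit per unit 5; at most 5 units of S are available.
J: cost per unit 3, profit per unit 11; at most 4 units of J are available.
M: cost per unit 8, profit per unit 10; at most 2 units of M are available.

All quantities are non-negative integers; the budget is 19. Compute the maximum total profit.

54

J has the best ratio (11/3); taking only J gives at most 4×11 = 44 (stopped by the supply cap of 4).
Mixing does better — 2×S and 4×J: cost 18 ≤ 19, profit 2·5 + 4·11 = 54.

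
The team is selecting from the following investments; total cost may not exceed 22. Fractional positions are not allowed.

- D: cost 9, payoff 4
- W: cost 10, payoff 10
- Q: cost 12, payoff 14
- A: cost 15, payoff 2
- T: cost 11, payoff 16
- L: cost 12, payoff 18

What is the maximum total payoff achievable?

This is an integer program with binary decision variables.
W + Q: cost 10 + 12 = 22 ≤ 22, payoff 10 + 14 = 24.
W + L: cost 10 + 12 = 22 ≤ 22, payoff 10 + 18 = 28.
W + T: cost 10 + 11 = 21 ≤ 22, payoff 10 + 16 = 26.
Best is W and L with total payoff 28.

28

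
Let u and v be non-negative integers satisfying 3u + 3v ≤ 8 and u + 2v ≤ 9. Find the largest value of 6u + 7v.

The continuous relaxation peaks at (0, 2.67) with value 18.67; rounding to a feasible lattice point costs some objective.
(u,v)=(0,2): 3·0+3·2=6≤8, 1·0+2·2=4≤9, objective 14.
(u,v)=(1,1): 3·1+3·1=6≤8, 1·1+2·1=3≤9, objective 13.
Maximum is 14 at (u,v)=(0,2).

14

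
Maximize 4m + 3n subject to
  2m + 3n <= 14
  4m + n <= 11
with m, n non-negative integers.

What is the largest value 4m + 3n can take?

Relaxing integrality, the LP optimum is 17.80 at (m,n) = (1.9, 3.4), which is not an integer point.
(m,n)=(2,3): 2·2+3·3=13≤14, 4·2+1·3=11≤11, objective 17.
(m,n)=(1,4): 2·1+3·4=14≤14, 4·1+1·4=8≤11, objective 16.
(m,n)=(2,2): 2·2+3·2=10≤14, 4·2+1·2=10≤11, objective 14.
(m,n)=(1,3): 2·1+3·3=11≤14, 4·1+1·3=7≤11, objective 13.
Maximum is 17 at (m,n)=(2,3).

17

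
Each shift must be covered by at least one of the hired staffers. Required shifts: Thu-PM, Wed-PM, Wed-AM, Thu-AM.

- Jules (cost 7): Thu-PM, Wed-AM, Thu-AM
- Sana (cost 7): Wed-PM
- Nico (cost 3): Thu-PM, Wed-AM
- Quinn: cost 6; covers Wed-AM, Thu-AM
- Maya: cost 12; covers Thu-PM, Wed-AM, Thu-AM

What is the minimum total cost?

14

The greedy cost-per-new-shift heuristic would pick Nico, Quinn, and Sana for 16, but a cheaper cover exists.
Choose Jules and Sana: together they cover Thu-PM, Wed-PM, Wed-AM, Thu-AM — every shift.
Total cost: 7 + 7 = 14.
No cover costs less than 14.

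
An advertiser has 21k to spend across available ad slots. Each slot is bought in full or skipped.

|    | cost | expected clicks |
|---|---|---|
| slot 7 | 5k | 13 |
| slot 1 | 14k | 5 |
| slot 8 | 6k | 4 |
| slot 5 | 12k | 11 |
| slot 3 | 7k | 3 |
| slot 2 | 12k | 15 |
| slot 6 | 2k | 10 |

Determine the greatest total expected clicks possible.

38

This is a 0-1 knapsack instance.
slot 7 + slot 5 + slot 6: cost 5 + 12 + 2 = 19 ≤ 21, expected clicks 13 + 11 + 10 = 34.
slot 7 + slot 2 + slot 6: cost 5 + 12 + 2 = 19 ≤ 21, expected clicks 13 + 15 + 10 = 38.
Best is slot 7, slot 2, and slot 6 with total expected clicks 38.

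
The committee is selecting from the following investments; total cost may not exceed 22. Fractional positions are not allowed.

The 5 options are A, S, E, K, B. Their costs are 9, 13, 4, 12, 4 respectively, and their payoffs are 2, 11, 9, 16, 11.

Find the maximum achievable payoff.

Treat it as a binary knapsack problem.
Allowing fractional choices, the relaxed optimum would be about 37.7, but investments are indivisible.
S + E + B: cost 13 + 4 + 4 = 21 ≤ 22, payoff 11 + 9 + 11 = 31.
E + K + B: cost 4 + 12 + 4 = 20 ≤ 22, payoff 9 + 16 + 11 = 36.
Best is E, K, and B with total payoff 36.

36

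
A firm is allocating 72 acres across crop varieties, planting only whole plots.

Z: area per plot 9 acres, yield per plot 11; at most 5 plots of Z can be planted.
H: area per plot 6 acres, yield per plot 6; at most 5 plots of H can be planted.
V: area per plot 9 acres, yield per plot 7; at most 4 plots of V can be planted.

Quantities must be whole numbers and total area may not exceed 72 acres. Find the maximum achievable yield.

Z has the best ratio (11/9); taking only Z gives at most 5×11 = 55 (stopped by the supply cap of 5).
Mixing does better — 5×Z, 3×H, and 1×V: area 72 ≤ 72, yield 5·11 + 3·6 + 1·7 = 80.

80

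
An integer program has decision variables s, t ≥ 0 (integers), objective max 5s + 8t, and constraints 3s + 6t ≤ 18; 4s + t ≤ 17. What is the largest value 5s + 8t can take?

28

(s,t)=(4,1): 3·4+6·1=18≤18, 4·4+1·1=17≤17, objective 28.
(s,t)=(3,1): 3·3+6·1=15≤18, 4·3+1·1=13≤17, objective 23.
(s,t)=(4,0): 3·4+6·0=12≤18, 4·4+1·0=16≤17, objective 20.
(s,t)=(3,0): 3·3+6·0=9≤18, 4·3+1·0=12≤17, objective 15.
No feasible integer point exceeds 28.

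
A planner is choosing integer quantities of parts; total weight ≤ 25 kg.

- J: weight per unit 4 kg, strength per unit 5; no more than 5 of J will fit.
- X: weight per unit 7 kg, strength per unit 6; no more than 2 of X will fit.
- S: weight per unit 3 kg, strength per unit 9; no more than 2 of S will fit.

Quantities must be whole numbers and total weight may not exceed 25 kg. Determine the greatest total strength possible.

39

S has the best ratio (9/3); taking only S gives at most 2×9 = 18 (stopped by the supply cap of 2).
Mixing does better — 3×J, 1×X, and 2×S: weight 25 ≤ 25, strength 3·5 + 1·6 + 2·9 = 39.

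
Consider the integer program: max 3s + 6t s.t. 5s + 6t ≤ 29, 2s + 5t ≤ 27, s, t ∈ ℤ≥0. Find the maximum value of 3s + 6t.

27

(s,t)=(1,4): 5·1+6·4=29≤29, 2·1+5·4=22≤27, objective 27.
(s,t)=(0,4): 5·0+6·4=24≤29, 2·0+5·4=20≤27, objective 24.
No feasible integer point exceeds 27.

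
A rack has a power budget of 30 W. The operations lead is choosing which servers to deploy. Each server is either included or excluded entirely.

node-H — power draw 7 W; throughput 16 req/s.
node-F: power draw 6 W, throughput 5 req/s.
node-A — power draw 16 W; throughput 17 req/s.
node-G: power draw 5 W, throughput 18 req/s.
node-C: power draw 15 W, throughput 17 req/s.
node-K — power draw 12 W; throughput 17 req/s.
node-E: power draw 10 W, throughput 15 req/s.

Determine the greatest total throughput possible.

56

node-H + node-F + node-G + node-K: power draw 7 + 6 + 5 + 12 = 30 ≤ 30, throughput 16 + 5 + 18 + 17 = 56.
node-H + node-F + node-G + node-E: power draw 7 + 6 + 5 + 10 = 28 ≤ 30, throughput 16 + 5 + 18 + 15 = 54.
Best is node-H, node-F, node-G, and node-K with total throughput 56.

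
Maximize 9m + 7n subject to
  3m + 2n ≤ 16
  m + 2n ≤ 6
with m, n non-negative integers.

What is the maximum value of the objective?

45

The continuous relaxation peaks at (5, 0.5) with value 48.50; rounding to a feasible lattice point costs some objective.
(m,n)=(5,0) is feasible, giving 45.
(m,n)=(4,1) is feasible, giving 43.
Maximum is 45 at (m,n)=(5,0).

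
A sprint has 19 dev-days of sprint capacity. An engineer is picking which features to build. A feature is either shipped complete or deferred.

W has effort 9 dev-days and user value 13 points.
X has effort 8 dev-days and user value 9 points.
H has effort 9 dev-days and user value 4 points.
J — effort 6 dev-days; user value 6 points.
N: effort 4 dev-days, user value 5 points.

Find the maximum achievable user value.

Treat it as a binary knapsack problem.
Allowing fractional choices, the relaxed optimum would be about 24.8, but features are indivisible.
W + X: effort 9 + 8 = 17 ≤ 19, user value 13 + 9 = 22.
X + J + N: effort 8 + 6 + 4 = 18 ≤ 19, user value 9 + 6 + 5 = 20.
W + J + N: effort 9 + 6 + 4 = 19 ≤ 19, user value 13 + 6 + 5 = 24.
Best is W, J, and N with total user value 24.

24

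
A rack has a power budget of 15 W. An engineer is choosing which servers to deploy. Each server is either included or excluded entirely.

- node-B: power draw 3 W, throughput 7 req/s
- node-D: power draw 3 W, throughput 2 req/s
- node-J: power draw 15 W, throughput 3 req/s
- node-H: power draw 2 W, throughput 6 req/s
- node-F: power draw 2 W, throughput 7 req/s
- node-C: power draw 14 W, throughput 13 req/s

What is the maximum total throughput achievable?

22

This is an integer program with binary decision variables.
Allowing fractional choices, the relaxed optimum would be about 27.4, but servers are indivisible.
node-B + node-D + node-H + node-F: power draw 3 + 3 + 2 + 2 = 10 ≤ 15, throughput 7 + 2 + 6 + 7 = 22.
node-B + node-D + node-F: power draw 3 + 3 + 2 = 8 ≤ 15, throughput 7 + 2 + 7 = 16.
node-B + node-H + node-F: power draw 3 + 2 + 2 = 7 ≤ 15, throughput 7 + 6 + 7 = 20.
Best is node-B, node-D, node-H, and node-F with total throughput 22.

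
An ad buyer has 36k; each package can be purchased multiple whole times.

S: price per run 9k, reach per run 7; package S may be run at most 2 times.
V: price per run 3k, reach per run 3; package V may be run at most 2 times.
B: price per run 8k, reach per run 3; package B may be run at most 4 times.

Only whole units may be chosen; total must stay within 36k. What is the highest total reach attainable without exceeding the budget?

23

2×S and 2×B: price 34 ≤ 36, reach 2·7 + 2·3 = 20.
2×S, 2×V, and 1×B: price 32 ≤ 36, reach 2·7 + 2·3 + 1·3 = 23.
Best is 23.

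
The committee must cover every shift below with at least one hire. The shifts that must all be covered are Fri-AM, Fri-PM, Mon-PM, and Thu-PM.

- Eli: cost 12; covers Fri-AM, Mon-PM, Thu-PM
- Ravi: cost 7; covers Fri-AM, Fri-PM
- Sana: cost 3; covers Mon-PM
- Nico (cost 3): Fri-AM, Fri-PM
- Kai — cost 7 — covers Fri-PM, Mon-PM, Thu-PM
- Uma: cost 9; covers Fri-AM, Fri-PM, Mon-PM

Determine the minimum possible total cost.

10

Choose Nico and Kai: together they cover Fri-AM, Fri-PM, Mon-PM, Thu-PM — every shift.
Total cost: 3 + 7 = 10.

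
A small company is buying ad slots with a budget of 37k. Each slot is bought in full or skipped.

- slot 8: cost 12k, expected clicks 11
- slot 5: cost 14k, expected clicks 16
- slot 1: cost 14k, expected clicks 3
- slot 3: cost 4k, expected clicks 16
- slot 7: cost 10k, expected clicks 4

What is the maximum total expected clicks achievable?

Allowing fractional choices, the relaxed optimum would be about 45.8, but ad slots are indivisible.
slot 5 + slot 1 + slot 3: cost 14 + 14 + 4 = 32 ≤ 37, expected clicks 16 + 3 + 16 = 35.
slot 8 + slot 5 + slot 3: cost 12 + 14 + 4 = 30 ≤ 37, expected clicks 11 + 16 + 16 = 43.
slot 5 + slot 3 + slot 7: cost 14 + 4 + 10 = 28 ≤ 37, expected clicks 16 + 16 + 4 = 36.
Best is slot 8, slot 5, and slot 3 with total expected clicks 43.

43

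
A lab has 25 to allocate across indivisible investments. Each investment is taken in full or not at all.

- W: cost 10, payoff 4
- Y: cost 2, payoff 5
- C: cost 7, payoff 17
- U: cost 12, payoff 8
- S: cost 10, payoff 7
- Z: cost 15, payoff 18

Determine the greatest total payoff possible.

40

C + Z: cost 7 + 15 = 22 ≤ 25, payoff 17 + 18 = 35.
Y + C + Z: cost 2 + 7 + 15 = 24 ≤ 25, payoff 5 + 17 + 18 = 40.
Best is Y, C, and Z with total payoff 40.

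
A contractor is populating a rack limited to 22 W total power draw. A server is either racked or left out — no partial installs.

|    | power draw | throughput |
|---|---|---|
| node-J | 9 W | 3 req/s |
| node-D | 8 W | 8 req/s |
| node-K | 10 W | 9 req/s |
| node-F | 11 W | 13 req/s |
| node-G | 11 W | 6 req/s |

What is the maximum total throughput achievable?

22

node-D + node-F: power draw 8 + 11 = 19 ≤ 22, throughput 8 + 13 = 21.
node-K + node-F: power draw 10 + 11 = 21 ≤ 22, throughput 9 + 13 = 22.
Best is node-K and node-F with total throughput 22.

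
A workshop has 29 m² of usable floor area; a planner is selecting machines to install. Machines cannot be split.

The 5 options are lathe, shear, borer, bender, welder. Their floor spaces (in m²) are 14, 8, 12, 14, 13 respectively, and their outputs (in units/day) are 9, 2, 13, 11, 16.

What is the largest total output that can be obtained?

Take borer and welder: floor space 12 + 13 = 25 ≤ 29, output 13 + 16 = 29.
No other feasible combination does better.

29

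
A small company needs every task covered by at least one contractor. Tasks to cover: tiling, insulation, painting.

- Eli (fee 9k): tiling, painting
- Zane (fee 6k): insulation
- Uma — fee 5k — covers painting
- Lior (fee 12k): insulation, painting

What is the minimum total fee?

This is a weighted set-cover instance.
Choose Eli and Zane: together they cover tiling, insulation, painting — every task.
Total fee: 9 + 6 = 15.
No cover costs less than 15.

15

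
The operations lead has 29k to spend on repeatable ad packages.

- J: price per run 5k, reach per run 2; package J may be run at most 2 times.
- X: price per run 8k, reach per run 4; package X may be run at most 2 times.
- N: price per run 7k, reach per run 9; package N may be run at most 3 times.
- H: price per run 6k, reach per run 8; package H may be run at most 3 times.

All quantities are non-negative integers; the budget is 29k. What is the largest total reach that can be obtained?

2×N and 2×H: price 26 ≤ 29, reach 2·9 + 2·8 = 34.
3×N and 1×H: price 27 ≤ 29, reach 3·9 + 1·8 = 35.
Best is 35.

35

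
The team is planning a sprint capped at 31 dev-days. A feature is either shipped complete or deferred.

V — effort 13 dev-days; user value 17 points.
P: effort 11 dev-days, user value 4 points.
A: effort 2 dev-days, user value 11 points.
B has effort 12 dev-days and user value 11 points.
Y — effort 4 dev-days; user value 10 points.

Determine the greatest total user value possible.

49

V + A + B + Y: effort 13 + 2 + 12 + 4 = 31 ≤ 31, user value 17 + 11 + 11 + 10 = 49.
V + P + A + Y: effort 13 + 11 + 2 + 4 = 30 ≤ 31, user value 17 + 4 + 11 + 10 = 42.
V + A + B: effort 13 + 2 + 12 = 27 ≤ 31, user value 17 + 11 + 11 = 39.
Best is V, A, B, and Y with total user value 49.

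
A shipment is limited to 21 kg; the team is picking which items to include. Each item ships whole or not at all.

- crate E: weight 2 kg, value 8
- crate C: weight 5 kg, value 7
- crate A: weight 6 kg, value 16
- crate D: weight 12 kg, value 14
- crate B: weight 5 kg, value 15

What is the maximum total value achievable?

Allowing fractional choices, the relaxed optimum would be about 49.5, but items are indivisible.
crate E + crate C + crate A + crate B: weight 2 + 5 + 6 + 5 = 18 ≤ 21, value 8 + 7 + 16 + 15 = 46.
crate E + crate A + crate B: weight 2 + 6 + 5 = 13 ≤ 21, value 8 + 16 + 15 = 39.
crate C + crate A + crate B: weight 5 + 6 + 5 = 16 ≤ 21, value 7 + 16 + 15 = 38.
Best is crate E, crate C, crate A, and crate B with total value 46.

46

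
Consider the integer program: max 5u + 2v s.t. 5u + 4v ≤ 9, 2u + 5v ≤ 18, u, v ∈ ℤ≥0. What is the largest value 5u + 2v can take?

7

(u,v)=(1,1): 5·1+4·1=9≤9, 2·1+5·1=7≤18, objective 7.
(u,v)=(1,0): 5·1+4·0=5≤9, 2·1+5·0=2≤18, objective 5.
(u,v)=(0,2): 5·0+4·2=8≤9, 2·0+5·2=10≤18, objective 4.
(u,v)=(0,1): 5·0+4·1=4≤9, 2·0+5·1=5≤18, objective 2.
No feasible integer point exceeds 7.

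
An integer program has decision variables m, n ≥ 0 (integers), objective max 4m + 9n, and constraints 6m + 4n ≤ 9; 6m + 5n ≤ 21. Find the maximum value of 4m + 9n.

The continuous relaxation peaks at (0, 2.25) with value 20.25; rounding to a feasible lattice point costs some objective.
(m,n)=(0,2): 6·0+4·2=8≤9, 6·0+5·2=10≤21, objective 18.
(m,n)=(0,1): 6·0+4·1=4≤9, 6·0+5·1=5≤21, objective 9.
No feasible integer point exceeds 18.

18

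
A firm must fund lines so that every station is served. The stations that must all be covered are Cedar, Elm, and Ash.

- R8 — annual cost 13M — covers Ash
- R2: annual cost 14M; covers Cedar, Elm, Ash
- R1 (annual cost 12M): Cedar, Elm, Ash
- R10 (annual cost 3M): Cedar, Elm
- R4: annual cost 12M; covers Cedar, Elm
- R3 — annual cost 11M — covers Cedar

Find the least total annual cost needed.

12

The greedy cost-per-new-station heuristic would pick R10 and R1 for 15, but a cheaper cover exists.
R1 alone covers Cedar, Elm, Ash — every station.
Total annual cost: 12.
No cover costs less than 12.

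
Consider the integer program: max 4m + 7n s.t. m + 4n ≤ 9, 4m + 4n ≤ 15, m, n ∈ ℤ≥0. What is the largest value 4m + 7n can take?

18

Relaxing integrality, the LP optimum is 20.25 at (m,n) = (2, 1.75), which is not an integer point.
(m,n)=(1,2): 1·1+4·2=9≤9, 4·1+4·2=12≤15, objective 18.
(m,n)=(2,1): 1·2+4·1=6≤9, 4·2+4·1=12≤15, objective 15.
(m,n)=(0,2): 1·0+4·2=8≤9, 4·0+4·2=8≤15, objective 14.
No feasible integer point exceeds 18.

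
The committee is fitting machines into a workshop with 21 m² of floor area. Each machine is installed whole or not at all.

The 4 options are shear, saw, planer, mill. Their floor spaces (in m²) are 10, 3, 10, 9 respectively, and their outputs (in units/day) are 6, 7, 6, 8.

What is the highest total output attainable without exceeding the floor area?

15

Allowing fractional choices, the relaxed optimum would be about 20.4, but machines are indivisible.
saw + mill: floor space 3 + 9 = 12 ≤ 21, output 7 + 8 = 15.
shear + mill: floor space 10 + 9 = 19 ≤ 21, output 6 + 8 = 14.
Best is saw and mill with total output 15.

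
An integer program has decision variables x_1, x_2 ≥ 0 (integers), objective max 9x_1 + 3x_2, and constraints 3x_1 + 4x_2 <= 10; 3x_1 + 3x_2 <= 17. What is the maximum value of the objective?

(x_1,x_2)=(3,0) is feasible, giving 27.
(x_1,x_2)=(2,1) is feasible, giving 21.
(x_1,x_2)=(2,0) is feasible, giving 18.
The best lattice point is (3,0), giving 27.

27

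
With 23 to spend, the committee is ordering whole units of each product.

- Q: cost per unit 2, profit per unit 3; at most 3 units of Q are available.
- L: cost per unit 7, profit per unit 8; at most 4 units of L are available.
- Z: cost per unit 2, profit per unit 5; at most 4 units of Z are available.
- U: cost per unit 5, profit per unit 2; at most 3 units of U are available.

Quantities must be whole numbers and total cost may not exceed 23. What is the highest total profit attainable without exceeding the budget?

37

Z has the best ratio (5/2); taking only Z gives at most 4×5 = 20 (stopped by the supply cap of 4).
Mixing does better — 3×Q, 1×L, and 4×Z: cost 21 ≤ 23, profit 3·3 + 1·8 + 4·5 = 37.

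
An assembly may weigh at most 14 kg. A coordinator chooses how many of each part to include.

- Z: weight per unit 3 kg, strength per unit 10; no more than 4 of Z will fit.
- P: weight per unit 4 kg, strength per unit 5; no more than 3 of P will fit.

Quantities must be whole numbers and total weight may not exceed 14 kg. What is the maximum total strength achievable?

40

This is a bounded integer knapsack.
Z has the best ratio (10/3); taking only Z gives at most 4×10 = 40 (stopped by the weight limit).
Optimal: 4×Z: weight 12 ≤ 14, strength 4·10 = 40.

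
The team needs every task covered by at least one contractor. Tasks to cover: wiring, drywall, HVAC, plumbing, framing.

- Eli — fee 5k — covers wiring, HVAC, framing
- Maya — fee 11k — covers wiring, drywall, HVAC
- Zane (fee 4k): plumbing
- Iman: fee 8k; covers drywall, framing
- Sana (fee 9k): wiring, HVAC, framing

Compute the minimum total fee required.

17

This is an integer covering problem.
Choose Eli, Zane, and Iman: together they cover wiring, drywall, HVAC, plumbing, framing — every task.
Total fee: 5 + 4 + 8 = 17.
No cover costs less than 17.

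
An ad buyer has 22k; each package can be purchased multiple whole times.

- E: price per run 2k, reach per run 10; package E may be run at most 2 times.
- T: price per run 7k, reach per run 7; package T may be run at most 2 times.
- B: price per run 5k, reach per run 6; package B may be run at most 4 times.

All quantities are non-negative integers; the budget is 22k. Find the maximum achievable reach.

E has the best ratio (10/2); taking only E gives at most 2×10 = 20 (stopped by the supply cap of 2).
Mixing does better — 2×E, 1×T, and 2×B: price 21 ≤ 22, reach 2·10 + 1·7 + 2·6 = 39.

39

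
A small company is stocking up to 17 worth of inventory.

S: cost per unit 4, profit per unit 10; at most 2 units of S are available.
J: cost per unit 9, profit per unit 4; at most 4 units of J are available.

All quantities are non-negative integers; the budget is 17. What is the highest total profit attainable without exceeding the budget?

24

2×S and 1×J: cost 17 ≤ 17, profit 2·10 + 1·4 = 24.
2×S: cost 8 ≤ 17, profit 2·10 = 20.
Best is 24.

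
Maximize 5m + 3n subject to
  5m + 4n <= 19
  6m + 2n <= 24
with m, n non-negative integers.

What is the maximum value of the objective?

18

The continuous relaxation peaks at (3.8, 0) with value 19.00; rounding to a feasible lattice point costs some objective.
(m,n)=(3,1): 5·3+4·1=19≤19, 6·3+2·1=20≤24, objective 18.
(m,n)=(2,2): 5·2+4·2=18≤19, 6·2+2·2=16≤24, objective 16.
(m,n)=(3,0): 5·3+4·0=15≤19, 6·3+2·0=18≤24, objective 15.
(m,n)=(2,1): 5·2+4·1=14≤19, 6·2+2·1=14≤24, objective 13.
The best lattice point is (3,1), giving 18.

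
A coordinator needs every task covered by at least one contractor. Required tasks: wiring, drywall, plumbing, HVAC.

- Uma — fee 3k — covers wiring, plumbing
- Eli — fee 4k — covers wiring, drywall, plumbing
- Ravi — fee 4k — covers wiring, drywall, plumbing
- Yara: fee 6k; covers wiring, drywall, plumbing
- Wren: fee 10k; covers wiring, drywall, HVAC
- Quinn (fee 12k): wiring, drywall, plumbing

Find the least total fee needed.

The greedy cost-per-new-task heuristic would pick Eli and Wren for 14, but a cheaper cover exists.
Choose Uma and Wren: together they cover wiring, drywall, plumbing, HVAC — every task.
Total fee: 3 + 10 = 13.
No cover costs less than 13.

13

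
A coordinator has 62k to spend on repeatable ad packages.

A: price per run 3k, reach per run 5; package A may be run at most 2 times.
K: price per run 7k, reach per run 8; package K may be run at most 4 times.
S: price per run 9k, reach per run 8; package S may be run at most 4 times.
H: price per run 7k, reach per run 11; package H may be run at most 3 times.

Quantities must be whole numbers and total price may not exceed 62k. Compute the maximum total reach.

78

Take 1×A, 4×K, 1×S, and 3×H: price 61 ≤ 62, reach 1·5 + 4·8 + 1·8 + 3·11 = 78.
No other integer combination yields more.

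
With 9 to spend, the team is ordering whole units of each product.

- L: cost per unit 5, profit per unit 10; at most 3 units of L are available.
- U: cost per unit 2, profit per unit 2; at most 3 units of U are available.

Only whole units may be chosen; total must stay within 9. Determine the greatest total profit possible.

14

Take 1×L and 2×U: cost 9 ≤ 9, profit 1·10 + 2·2 = 14.
No other integer combination yields more.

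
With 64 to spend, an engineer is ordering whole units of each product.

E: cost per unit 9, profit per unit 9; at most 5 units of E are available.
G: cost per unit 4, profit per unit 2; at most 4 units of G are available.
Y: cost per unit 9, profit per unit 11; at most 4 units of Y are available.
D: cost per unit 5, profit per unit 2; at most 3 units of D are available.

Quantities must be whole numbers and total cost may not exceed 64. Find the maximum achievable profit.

This is a bounded integer knapsack.
Y has the best ratio (11/9); taking only Y gives at most 4×11 = 44 (stopped by the supply cap of 4).
Mixing does better — 3×E and 4×Y: cost 63 ≤ 64, profit 3·9 + 4·11 = 71.

71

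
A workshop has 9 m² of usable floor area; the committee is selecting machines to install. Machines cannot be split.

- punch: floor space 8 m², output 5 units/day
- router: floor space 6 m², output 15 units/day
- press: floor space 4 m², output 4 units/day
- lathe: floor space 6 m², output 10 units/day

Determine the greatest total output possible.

15

Take router: floor space 6 ≤ 9, output 15.
No other feasible combination does better.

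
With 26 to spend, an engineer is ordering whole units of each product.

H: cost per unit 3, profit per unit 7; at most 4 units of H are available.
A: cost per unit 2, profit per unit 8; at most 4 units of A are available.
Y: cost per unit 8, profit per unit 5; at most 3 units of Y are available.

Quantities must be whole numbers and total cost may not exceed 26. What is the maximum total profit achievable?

60

Take 4×H and 4×A: cost 20 ≤ 26, profit 4·7 + 4·8 = 60.
A has the best ratio (8/2) and is taken to its limit of 4; remaining capacity is filled optimally with the others.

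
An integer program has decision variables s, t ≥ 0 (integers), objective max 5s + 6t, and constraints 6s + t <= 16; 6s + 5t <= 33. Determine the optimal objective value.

36

(s,t)=(0,6): 6·0+1·6=6≤16, 6·0+5·6=30≤33, objective 36.
(s,t)=(1,5): 6·1+1·5=11≤16, 6·1+5·5=31≤33, objective 35.
(s,t)=(0,5): 6·0+1·5=5≤16, 6·0+5·5=25≤33, objective 30.
Maximum is 36 at (s,t)=(0,6).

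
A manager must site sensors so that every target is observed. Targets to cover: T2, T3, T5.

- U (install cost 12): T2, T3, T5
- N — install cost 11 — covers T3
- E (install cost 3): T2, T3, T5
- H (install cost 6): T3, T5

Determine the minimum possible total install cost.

E alone covers T2, T3, T5 — every target.
Total install cost: 3.

3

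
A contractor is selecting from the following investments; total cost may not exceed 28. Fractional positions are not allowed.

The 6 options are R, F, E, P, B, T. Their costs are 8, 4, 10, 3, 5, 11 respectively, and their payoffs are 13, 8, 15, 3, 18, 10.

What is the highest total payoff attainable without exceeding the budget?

54

R + F + E + B: cost 8 + 4 + 10 + 5 = 27 ≤ 28, payoff 13 + 8 + 15 + 18 = 54.
R + F + B + T: cost 8 + 4 + 5 + 11 = 28 ≤ 28, payoff 13 + 8 + 18 + 10 = 49.
R + E + P + B: cost 8 + 10 + 3 + 5 = 26 ≤ 28, payoff 13 + 15 + 3 + 18 = 49.
Best is R, F, E, and B with total payoff 54.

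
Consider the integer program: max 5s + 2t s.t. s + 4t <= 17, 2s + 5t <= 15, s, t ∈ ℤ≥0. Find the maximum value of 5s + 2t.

The continuous relaxation peaks at (7.5, 0) with value 37.50; rounding to a feasible lattice point costs some objective.
(s,t)=(7,0): 1·7+4·0=7≤17, 2·7+5·0=14≤15, objective 35.
(s,t)=(6,0): 1·6+4·0=6≤17, 2·6+5·0=12≤15, objective 30.
No feasible integer point exceeds 35.

35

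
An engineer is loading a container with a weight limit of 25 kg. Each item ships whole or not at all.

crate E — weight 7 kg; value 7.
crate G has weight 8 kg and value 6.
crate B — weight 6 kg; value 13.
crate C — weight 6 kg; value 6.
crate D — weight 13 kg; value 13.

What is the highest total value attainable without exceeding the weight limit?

32

crate B + crate C + crate D: weight 6 + 6 + 13 = 25 ≤ 25, value 13 + 6 + 13 = 32.
crate B + crate D: weight 6 + 13 = 19 ≤ 25, value 13 + 13 = 26.
crate E + crate B + crate C: weight 7 + 6 + 6 = 19 ≤ 25, value 7 + 13 + 6 = 26.
Best is crate B, crate C, and crate D with total value 32.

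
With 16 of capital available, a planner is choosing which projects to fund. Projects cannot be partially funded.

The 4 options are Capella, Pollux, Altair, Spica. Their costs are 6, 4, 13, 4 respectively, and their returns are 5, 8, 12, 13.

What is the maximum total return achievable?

26

This is a 0-1 knapsack instance.
Pollux + Spica: cost 4 + 4 = 8 ≤ 16, return 8 + 13 = 21.
Capella + Spica: cost 6 + 4 = 10 ≤ 16, return 5 + 13 = 18.
Capella + Pollux + Spica: cost 6 + 4 + 4 = 14 ≤ 16, return 5 + 8 + 13 = 26.
Best is Capella, Pollux, and Spica with total return 26.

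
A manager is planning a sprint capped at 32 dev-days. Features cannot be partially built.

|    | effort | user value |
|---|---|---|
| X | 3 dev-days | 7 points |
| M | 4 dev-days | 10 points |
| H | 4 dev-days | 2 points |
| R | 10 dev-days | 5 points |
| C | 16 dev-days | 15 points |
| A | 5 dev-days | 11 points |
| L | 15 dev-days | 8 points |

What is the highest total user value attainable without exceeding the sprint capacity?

Allowing fractional choices, the relaxed optimum would be about 45.1, but features are indivisible.
X + M + C + A: effort 3 + 4 + 16 + 5 = 28 ≤ 32, user value 7 + 10 + 15 + 11 = 43.
X + M + H + C + A: effort 3 + 4 + 4 + 16 + 5 = 32 ≤ 32, user value 7 + 10 + 2 + 15 + 11 = 45.
M + H + C + A: effort 4 + 4 + 16 + 5 = 29 ≤ 32, user value 10 + 2 + 15 + 11 = 38.
Best is X, M, H, C, and A with total user value 45.

45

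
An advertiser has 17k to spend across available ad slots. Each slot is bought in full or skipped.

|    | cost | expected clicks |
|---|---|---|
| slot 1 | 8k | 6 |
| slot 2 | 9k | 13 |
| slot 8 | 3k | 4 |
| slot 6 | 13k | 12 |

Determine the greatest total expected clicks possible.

Take slot 1 and slot 2: cost 8 + 9 = 17 ≤ 17, expected clicks 6 + 13 = 19.
No other feasible combination does better.

19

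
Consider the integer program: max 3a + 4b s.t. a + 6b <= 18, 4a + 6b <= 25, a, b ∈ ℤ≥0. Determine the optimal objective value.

The continuous relaxation peaks at (6.25, 0) with value 18.75; rounding to a feasible lattice point costs some objective.
(a,b)=(6,0) is feasible, giving 18.
(a,b)=(5,0) is feasible, giving 15.
Maximum is 18 at (a,b)=(6,0).

18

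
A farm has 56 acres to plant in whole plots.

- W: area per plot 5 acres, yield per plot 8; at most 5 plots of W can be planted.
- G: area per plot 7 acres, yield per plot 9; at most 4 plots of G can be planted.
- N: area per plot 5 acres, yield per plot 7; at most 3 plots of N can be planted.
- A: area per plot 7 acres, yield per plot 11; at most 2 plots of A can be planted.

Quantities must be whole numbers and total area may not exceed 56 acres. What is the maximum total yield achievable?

85

5×W, 1×G, 2×N, and 2×A: area 56 ≤ 56, yield 5·8 + 1·9 + 2·7 + 2·11 = 85.
4×W, 1×G, 3×N, and 2×A: area 56 ≤ 56, yield 4·8 + 1·9 + 3·7 + 2·11 = 84.
Best is 85.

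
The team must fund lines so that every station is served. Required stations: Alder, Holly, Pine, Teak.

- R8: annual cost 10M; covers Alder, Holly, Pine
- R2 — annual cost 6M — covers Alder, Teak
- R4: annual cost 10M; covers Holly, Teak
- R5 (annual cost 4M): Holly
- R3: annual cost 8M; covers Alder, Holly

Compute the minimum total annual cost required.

The greedy cost-per-new-station heuristic would pick R2, R5, and R8 for 20, but a cheaper cover exists.
Choose R8 and R2: together they cover Alder, Holly, Pine, Teak — every station.
Total annual cost: 10 + 6 = 16.
No cover costs less than 16.

16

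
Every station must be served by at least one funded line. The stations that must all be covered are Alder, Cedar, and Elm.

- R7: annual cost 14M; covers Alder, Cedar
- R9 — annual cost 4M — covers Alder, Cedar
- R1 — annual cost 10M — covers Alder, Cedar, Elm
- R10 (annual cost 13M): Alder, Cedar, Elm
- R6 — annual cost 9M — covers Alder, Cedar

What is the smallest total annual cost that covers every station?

This is an integer covering problem.
The greedy cost-per-new-station heuristic would pick R9 and R1 for 14, but a cheaper cover exists.
R1 alone covers Alder, Cedar, Elm — every station.
Total annual cost: 10.
No cover costs less than 10.

10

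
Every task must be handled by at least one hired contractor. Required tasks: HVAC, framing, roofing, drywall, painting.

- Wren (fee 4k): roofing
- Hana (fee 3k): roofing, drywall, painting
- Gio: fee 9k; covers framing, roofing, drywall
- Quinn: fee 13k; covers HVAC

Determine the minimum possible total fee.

Choose Hana, Gio, and Quinn: together they cover HVAC, framing, roofing, drywall, painting — every task.
Total fee: 3 + 9 + 13 = 25.
No cover costs less than 25.

25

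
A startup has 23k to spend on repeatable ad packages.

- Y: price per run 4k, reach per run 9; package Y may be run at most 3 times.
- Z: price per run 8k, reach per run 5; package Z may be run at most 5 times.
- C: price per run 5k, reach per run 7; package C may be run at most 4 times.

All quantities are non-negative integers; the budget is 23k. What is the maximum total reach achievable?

This is a bounded integer knapsack.
Take 3×Y and 2×C: price 22 ≤ 23, reach 3·9 + 2·7 = 41.
Y has the best ratio (9/4) and is taken to its limit of 3; remaining capacity is filled optimally with the others.

41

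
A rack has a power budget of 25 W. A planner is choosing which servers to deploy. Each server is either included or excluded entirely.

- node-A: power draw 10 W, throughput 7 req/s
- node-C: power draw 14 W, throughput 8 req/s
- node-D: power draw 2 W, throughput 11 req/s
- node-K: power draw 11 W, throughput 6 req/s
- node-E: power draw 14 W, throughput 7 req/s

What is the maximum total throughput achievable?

24

Take node-A, node-D, and node-K: power draw 10 + 2 + 11 = 23 ≤ 25, throughput 7 + 11 + 6 = 24.
No other feasible combination does better.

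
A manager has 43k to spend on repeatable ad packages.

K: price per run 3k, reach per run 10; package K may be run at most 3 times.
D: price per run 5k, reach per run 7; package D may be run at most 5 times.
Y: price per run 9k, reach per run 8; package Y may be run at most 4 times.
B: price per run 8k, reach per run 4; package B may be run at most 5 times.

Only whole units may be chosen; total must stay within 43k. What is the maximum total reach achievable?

73

This is a bounded integer knapsack.
3×K, 5×D, and 1×Y: price 43 ≤ 43, reach 3·10 + 5·7 + 1·8 = 73.
3×K, 5×D, and 1×B: price 42 ≤ 43, reach 3·10 + 5·7 + 1·4 = 69.
Best is 73.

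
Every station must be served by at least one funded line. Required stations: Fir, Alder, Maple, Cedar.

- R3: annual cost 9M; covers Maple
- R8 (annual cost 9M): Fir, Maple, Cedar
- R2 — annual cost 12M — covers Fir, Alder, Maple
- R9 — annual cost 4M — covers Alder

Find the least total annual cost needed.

13

Choose R8 and R9: together they cover Fir, Alder, Maple, Cedar — every station.
Total annual cost: 9 + 4 = 13.
No cover costs less than 13.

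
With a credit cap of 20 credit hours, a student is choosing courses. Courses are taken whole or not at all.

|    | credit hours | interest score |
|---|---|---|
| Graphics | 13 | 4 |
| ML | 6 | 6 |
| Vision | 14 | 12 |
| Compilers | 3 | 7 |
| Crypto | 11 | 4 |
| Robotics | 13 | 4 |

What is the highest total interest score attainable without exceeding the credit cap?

19

Take Vision and Compilers: credit hours 14 + 3 = 17 ≤ 20, interest score 12 + 7 = 19.
No other feasible combination does better.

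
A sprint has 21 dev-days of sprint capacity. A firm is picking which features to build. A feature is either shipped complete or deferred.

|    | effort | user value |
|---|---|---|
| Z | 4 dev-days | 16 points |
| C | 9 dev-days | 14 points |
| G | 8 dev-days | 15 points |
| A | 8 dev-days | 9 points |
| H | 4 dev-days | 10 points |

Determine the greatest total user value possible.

Allowing fractional choices, the relaxed optimum would be about 48.8, but features are indivisible.
Z + C + G: effort 4 + 9 + 8 = 21 ≤ 21, user value 16 + 14 + 15 = 45.
Z + G + H: effort 4 + 8 + 4 = 16 ≤ 21, user value 16 + 15 + 10 = 41.
Best is Z, C, and G with total user value 45.

45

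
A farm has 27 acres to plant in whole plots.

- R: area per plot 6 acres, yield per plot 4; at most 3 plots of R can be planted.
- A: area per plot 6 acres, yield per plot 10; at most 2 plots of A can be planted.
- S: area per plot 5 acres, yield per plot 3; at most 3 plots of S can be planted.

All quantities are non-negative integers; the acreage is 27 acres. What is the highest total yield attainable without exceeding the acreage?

29

A has the best ratio (10/6); taking only A gives at most 2×10 = 20 (stopped by the supply cap of 2).
Mixing does better — 2×A and 3×S: area 27 ≤ 27, yield 2·10 + 3·3 = 29.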